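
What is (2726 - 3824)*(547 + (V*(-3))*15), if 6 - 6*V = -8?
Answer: -485316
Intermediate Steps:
V = 7/3 (V = 1 - ⅙*(-8) = 1 + 4/3 = 7/3 ≈ 2.3333)
(2726 - 3824)*(547 + (V*(-3))*15) = (2726 - 3824)*(547 + ((7/3)*(-3))*15) = -1098*(547 - 7*15) = -1098*(547 - 105) = -1098*442 = -485316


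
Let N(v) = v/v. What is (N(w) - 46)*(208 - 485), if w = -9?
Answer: 12465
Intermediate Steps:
N(v) = 1
(N(w) - 46)*(208 - 485) = (1 - 46)*(208 - 485) = -45*(-277) = 12465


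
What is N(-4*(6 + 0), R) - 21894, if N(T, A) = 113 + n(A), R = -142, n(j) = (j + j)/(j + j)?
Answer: -21780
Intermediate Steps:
n(j) = 1 (n(j) = (2*j)/((2*j)) = (2*j)*(1/(2*j)) = 1)
N(T, A) = 114 (N(T, A) = 113 + 1 = 114)
N(-4*(6 + 0), R) - 21894 = 114 - 21894 = -21780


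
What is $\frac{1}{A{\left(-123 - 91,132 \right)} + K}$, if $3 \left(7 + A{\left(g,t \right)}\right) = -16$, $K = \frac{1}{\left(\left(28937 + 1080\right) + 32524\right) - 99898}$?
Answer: $- \frac{112071}{1382212} \approx -0.081081$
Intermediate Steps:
$K = - \frac{1}{37357}$ ($K = \frac{1}{\left(30017 + 32524\right) - 99898} = \frac{1}{62541 - 99898} = \frac{1}{-37357} = - \frac{1}{37357} \approx -2.6769 \cdot 10^{-5}$)
$A{\left(g,t \right)} = - \frac{37}{3}$ ($A{\left(g,t \right)} = -7 + \frac{1}{3} \left(-16\right) = -7 - \frac{16}{3} = - \frac{37}{3}$)
$\frac{1}{A{\left(-123 - 91,132 \right)} + K} = \frac{1}{- \frac{37}{3} - \frac{1}{37357}} = \frac{1}{- \frac{1382212}{112071}} = - \frac{112071}{1382212}$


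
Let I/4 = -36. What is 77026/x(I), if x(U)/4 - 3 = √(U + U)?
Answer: 38513/198 - 77026*I*√2/99 ≈ 194.51 - 1100.3*I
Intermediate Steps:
I = -144 (I = 4*(-36) = -144)
x(U) = 12 + 4*√2*√U (x(U) = 12 + 4*√(U + U) = 12 + 4*√(2*U) = 12 + 4*(√2*√U) = 12 + 4*√2*√U)
77026/x(I) = 77026/(12 + 4*√2*√(-144)) = 77026/(12 + 4*√2*(12*I)) = 77026/(12 + 48*I*√2)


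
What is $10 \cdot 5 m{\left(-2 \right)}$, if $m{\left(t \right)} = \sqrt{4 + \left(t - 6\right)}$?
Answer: $100 i \approx 100.0 i$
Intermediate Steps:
$m{\left(t \right)} = \sqrt{-2 + t}$ ($m{\left(t \right)} = \sqrt{4 + \left(t - 6\right)} = \sqrt{4 + \left(-6 + t\right)} = \sqrt{-2 + t}$)
$10 \cdot 5 m{\left(-2 \right)} = 10 \cdot 5 \sqrt{-2 - 2} = 50 \sqrt{-4} = 50 \cdot 2 i = 100 i$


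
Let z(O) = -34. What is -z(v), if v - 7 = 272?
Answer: 34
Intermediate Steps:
v = 279 (v = 7 + 272 = 279)
-z(v) = -1*(-34) = 34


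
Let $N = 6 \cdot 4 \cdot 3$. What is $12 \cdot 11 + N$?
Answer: $204$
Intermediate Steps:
$N = 72$ ($N = 24 \cdot 3 = 72$)
$12 \cdot 11 + N = 12 \cdot 11 + 72 = 132 + 72 = 204$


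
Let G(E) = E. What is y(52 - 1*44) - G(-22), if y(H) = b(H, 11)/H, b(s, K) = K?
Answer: 187/8 ≈ 23.375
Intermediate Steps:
y(H) = 11/H
y(52 - 1*44) - G(-22) = 11/(52 - 1*44) - 1*(-22) = 11/(52 - 44) + 22 = 11/8 + 22 = 187/8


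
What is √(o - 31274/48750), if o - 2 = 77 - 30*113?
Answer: I*√3148129218/975 ≈ 57.547*I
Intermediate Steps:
o = -3311 (o = 2 + (77 - 30*113) = 2 + (77 - 3390) = 2 - 3313 = -3311)
√(o - 31274/48750) = √(-3311 - 31274/48750) = √(-3311 - 31274*1/48750) = √(-3311 - 15637/24375) = √(-80721262/24375) = I*√3148129218/975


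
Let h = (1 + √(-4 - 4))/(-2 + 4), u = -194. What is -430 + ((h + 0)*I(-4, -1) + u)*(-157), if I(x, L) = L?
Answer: 60213/2 + 157*I*√2 ≈ 30107.0 + 222.03*I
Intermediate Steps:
h = ½ + I*√2 (h = (1 + √(-8))/2 = (1 + 2*I*√2)*(½) = ½ + I*√2 ≈ 0.5 + 1.4142*I)
-430 + ((h + 0)*I(-4, -1) + u)*(-157) = -430 + (((½ + I*√2) + 0)*(-1) - 194)*(-157) = -430 + ((½ + I*√2)*(-1) - 194)*(-157) = -430 + ((-½ - I*√2) - 194)*(-157) = -430 + (-389/2 - I*√2)*(-157) = -430 + (61073/2 + 157*I*√2) = 60213/2 + 157*I*√2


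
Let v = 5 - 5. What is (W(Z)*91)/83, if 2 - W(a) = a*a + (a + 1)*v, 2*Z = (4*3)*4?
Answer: -52234/83 ≈ -629.33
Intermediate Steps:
Z = 24 (Z = ((4*3)*4)/2 = (12*4)/2 = (1/2)*48 = 24)
v = 0
W(a) = 2 - a**2 (W(a) = 2 - (a*a + (a + 1)*0) = 2 - (a**2 + (1 + a)*0) = 2 - (a**2 + 0) = 2 - a**2)
(W(Z)*91)/83 = ((2 - 1*24**2)*91)/83 = ((2 - 1*576)*91)*(1/83) = ((2 - 576)*91)*(1/83) = -574*91*(1/83) = -52234*1/83 = -52234/83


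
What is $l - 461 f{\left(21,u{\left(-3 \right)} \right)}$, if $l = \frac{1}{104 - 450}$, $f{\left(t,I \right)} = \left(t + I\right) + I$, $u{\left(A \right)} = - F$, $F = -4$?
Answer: $- \frac{4625675}{346} \approx -13369.0$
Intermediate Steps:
$u{\left(A \right)} = 4$ ($u{\left(A \right)} = \left(-1\right) \left(-4\right) = 4$)
$f{\left(t,I \right)} = t + 2 I$ ($f{\left(t,I \right)} = \left(I + t\right) + I = t + 2 I$)
$l = - \frac{1}{346}$ ($l = \frac{1}{-346} = - \frac{1}{346} \approx -0.0028902$)
$l - 461 f{\left(21,u{\left(-3 \right)} \right)} = - \frac{1}{346} - 461 \left(21 + 2 \cdot 4\right) = - \frac{1}{346} - 461 \left(21 + 8\right) = - \frac{1}{346} - 13369 = - \frac{4625675}{346}$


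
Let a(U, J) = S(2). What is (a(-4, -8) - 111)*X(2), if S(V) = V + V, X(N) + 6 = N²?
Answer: 214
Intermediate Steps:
X(N) = -6 + N²
S(V) = 2*V
a(U, J) = 4 (a(U, J) = 2*2 = 4)
(a(-4, -8) - 111)*X(2) = (4 - 111)*(-6 + 2²) = -107*(-6 + 4) = -107*(-2) = 214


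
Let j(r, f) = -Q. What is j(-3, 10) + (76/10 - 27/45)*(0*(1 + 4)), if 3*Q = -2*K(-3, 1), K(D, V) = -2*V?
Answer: -4/3 ≈ -1.3333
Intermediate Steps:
Q = 4/3 (Q = (-(-4))/3 = (-2*(-2))/3 = (⅓)*4 = 4/3 ≈ 1.3333)
j(r, f) = -4/3 (j(r, f) = -1*4/3 = -4/3)
j(-3, 10) + (76/10 - 27/45)*(0*(1 + 4)) = -4/3 + (76/10 - 27/45)*(0*(1 + 4)) = -4/3 + (76*(⅒) - 27*1/45)*(0*5) = -4/3 + (38/5 - ⅗)*0 = -4/3 + 7*0 = -4/3 + 0 = -4/3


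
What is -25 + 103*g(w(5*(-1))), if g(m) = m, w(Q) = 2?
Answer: 181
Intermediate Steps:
-25 + 103*g(w(5*(-1))) = -25 + 103*2 = -25 + 206 = 181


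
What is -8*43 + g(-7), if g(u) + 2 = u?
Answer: -353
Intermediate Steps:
g(u) = -2 + u
-8*43 + g(-7) = -8*43 + (-2 - 7) = -344 - 9 = -353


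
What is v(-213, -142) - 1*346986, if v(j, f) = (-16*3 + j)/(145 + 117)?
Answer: -90910593/262 ≈ -3.4699e+5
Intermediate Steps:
v(j, f) = -24/131 + j/262 (v(j, f) = (-48 + j)/262 = (-48 + j)*(1/262) = -24/131 + j/262)
v(-213, -142) - 1*346986 = (-24/131 + (1/262)*(-213)) - 1*346986 = (-24/131 - 213/262) - 346986 = -261/262 - 346986 = -90910593/262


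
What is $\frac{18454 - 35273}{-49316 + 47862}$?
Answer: $\frac{16819}{1454} \approx 11.567$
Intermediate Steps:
$\frac{18454 - 35273}{-49316 + 47862} = - \frac{16819}{-1454} = \left(-16819\right) \left(- \frac{1}{1454}\right) = \frac{16819}{1454}$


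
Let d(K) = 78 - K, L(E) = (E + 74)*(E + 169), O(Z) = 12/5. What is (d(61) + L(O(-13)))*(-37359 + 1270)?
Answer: -11829938111/25 ≈ -4.7320e+8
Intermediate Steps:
O(Z) = 12/5 (O(Z) = 12*(⅕) = 12/5)
L(E) = (74 + E)*(169 + E)
(d(61) + L(O(-13)))*(-37359 + 1270) = ((78 - 1*61) + (12506 + (12/5)² + 243*(12/5)))*(-37359 + 1270) = ((78 - 61) + (12506 + 144/25 + 2916/5))*(-36089) = (17 + 327374/25)*(-36089) = (327799/25)*(-36089) = -11829938111/25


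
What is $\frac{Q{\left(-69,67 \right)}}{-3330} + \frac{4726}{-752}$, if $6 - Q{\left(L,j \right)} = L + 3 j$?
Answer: $- \frac{434523}{69560} \approx -6.2467$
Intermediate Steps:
$Q{\left(L,j \right)} = 6 - L - 3 j$ ($Q{\left(L,j \right)} = 6 - \left(L + 3 j\right) = 6 - L - 3 j$)
$\frac{Q{\left(-69,67 \right)}}{-3330} + \frac{4726}{-752} = \frac{6 - -69 - 201}{-3330} + \frac{4726}{-752} = \left(6 + 69 - 201\right) \left(- \frac{1}{3330}\right) + 4726 \left(- \frac{1}{752}\right) = \left(-126\right) \left(- \frac{1}{3330}\right) - \frac{2363}{376} = \frac{7}{185} - \frac{2363}{376} = - \frac{434523}{69560}$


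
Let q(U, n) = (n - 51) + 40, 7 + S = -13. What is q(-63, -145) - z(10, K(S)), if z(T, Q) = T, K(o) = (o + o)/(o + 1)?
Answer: -166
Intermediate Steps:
S = -20 (S = -7 - 13 = -20)
K(o) = 2*o/(1 + o) (K(o) = (2*o)/(1 + o) = 2*o/(1 + o))
q(U, n) = -11 + n (q(U, n) = (-51 + n) + 40 = -11 + n)
q(-63, -145) - z(10, K(S)) = (-11 - 145) - 1*10 = -156 - 10 = -166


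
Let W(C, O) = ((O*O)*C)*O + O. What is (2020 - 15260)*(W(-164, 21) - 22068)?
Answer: 20400867240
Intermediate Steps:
W(C, O) = O + C*O³ (W(C, O) = (O²*C)*O + O = (C*O²)*O + O = C*O³ + O = O + C*O³)
(2020 - 15260)*(W(-164, 21) - 22068) = (2020 - 15260)*((21 - 164*21³) - 22068) = -13240*((21 - 164*9261) - 22068) = -13240*((21 - 1518804) - 22068) = -13240*(-1518783 - 22068) = -13240*(-1540851) = 20400867240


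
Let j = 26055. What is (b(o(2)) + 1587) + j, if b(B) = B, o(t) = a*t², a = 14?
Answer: 27698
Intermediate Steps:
o(t) = 14*t²
(b(o(2)) + 1587) + j = (14*2² + 1587) + 26055 = (14*4 + 1587) + 26055 = (56 + 1587) + 26055 = 1643 + 26055 = 27698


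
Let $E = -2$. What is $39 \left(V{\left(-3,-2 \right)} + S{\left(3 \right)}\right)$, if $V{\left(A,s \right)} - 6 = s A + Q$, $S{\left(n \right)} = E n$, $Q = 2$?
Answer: $312$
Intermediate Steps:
$S{\left(n \right)} = - 2 n$
$V{\left(A,s \right)} = 8 + A s$ ($V{\left(A,s \right)} = 6 + \left(s A + 2\right) = 6 + \left(A s + 2\right) = 6 + \left(2 + A s\right) = 8 + A s$)
$39 \left(V{\left(-3,-2 \right)} + S{\left(3 \right)}\right) = 39 \left(\left(8 - -6\right) - 6\right) = 39 \left(\left(8 + 6\right) - 6\right) = 39 \left(14 - 6\right) = 39 \cdot 8 = 312$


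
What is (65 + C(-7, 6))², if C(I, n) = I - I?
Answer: 4225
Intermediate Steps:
C(I, n) = 0
(65 + C(-7, 6))² = (65 + 0)² = 65² = 4225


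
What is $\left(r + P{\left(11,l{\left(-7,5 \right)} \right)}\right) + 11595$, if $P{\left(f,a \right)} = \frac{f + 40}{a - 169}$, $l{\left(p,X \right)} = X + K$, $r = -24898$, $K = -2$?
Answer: $- \frac{2208349}{166} \approx -13303.0$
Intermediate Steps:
$l{\left(p,X \right)} = -2 + X$ ($l{\left(p,X \right)} = X - 2 = -2 + X$)
$P{\left(f,a \right)} = \frac{40 + f}{-169 + a}$
$\left(r + P{\left(11,l{\left(-7,5 \right)} \right)}\right) + 11595 = \left(-24898 + \frac{40 + 11}{-169 + \left(-2 + 5\right)}\right) + 11595 = \left(-24898 + \frac{1}{-169 + 3} \cdot 51\right) + 11595 = \left(-24898 + \frac{1}{-166} \cdot 51\right) + 11595 = \left(-24898 - \frac{51}{166}\right) + 11595 = - \frac{4133119}{166} + 11595 = - \frac{2208349}{166}$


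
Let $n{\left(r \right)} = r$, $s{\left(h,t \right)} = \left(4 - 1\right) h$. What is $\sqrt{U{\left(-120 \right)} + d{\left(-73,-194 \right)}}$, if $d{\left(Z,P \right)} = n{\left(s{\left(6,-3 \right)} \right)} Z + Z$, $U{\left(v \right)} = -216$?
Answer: $i \sqrt{1603} \approx 40.037 i$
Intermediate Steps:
$s{\left(h,t \right)} = 3 h$
$d{\left(Z,P \right)} = 19 Z$ ($d{\left(Z,P \right)} = 3 \cdot 6 Z + Z = 18 Z + Z = 19 Z$)
$\sqrt{U{\left(-120 \right)} + d{\left(-73,-194 \right)}} = \sqrt{-216 + 19 \left(-73\right)} = \sqrt{-216 - 1387} = \sqrt{-1603} = i \sqrt{1603}$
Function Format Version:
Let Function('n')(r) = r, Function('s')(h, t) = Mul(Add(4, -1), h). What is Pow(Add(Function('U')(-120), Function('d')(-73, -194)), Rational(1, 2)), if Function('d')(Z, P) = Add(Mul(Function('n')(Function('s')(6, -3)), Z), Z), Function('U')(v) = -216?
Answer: Mul(I, Pow(1603, Rational(1, 2))) ≈ Mul(40.037, I)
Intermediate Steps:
Function('s')(h, t) = Mul(3, h)
Function('d')(Z, P) = Mul(19, Z) (Function('d')(Z, P) = Add(Mul(Mul(3, 6), Z), Z) = Add(Mul(18, Z), Z) = Mul(19, Z))
Pow(Add(Function('U')(-120), Function('d')(-73, -194)), Rational(1, 2)) = Pow(Add(-216, Mul(19, -73)), Rational(1, 2)) = Pow(Add(-216, -1387), Rational(1, 2)) = Pow(-1603, Rational(1, 2)) = Mul(I, Pow(1603, Rational(1, 2)))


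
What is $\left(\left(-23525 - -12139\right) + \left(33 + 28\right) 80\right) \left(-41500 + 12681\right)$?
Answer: $187496414$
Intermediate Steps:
$\left(\left(-23525 - -12139\right) + \left(33 + 28\right) 80\right) \left(-41500 + 12681\right) = \left(\left(-23525 + 12139\right) + 61 \cdot 80\right) \left(-28819\right) = \left(-11386 + 4880\right) \left(-28819\right) = \left(-6506\right) \left(-28819\right) = 187496414$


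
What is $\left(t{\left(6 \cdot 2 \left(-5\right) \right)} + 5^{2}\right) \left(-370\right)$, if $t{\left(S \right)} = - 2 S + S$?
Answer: $-31450$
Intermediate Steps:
$t{\left(S \right)} = - S$
$\left(t{\left(6 \cdot 2 \left(-5\right) \right)} + 5^{2}\right) \left(-370\right) = \left(- 6 \cdot 2 \left(-5\right) + 5^{2}\right) \left(-370\right) = \left(- 12 \left(-5\right) + 25\right) \left(-370\right) = \left(\left(-1\right) \left(-60\right) + 25\right) \left(-370\right) = \left(60 + 25\right) \left(-370\right) = 85 \left(-370\right) = -31450$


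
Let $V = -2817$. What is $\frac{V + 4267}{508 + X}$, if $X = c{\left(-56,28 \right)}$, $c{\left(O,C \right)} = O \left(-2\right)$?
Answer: $\frac{145}{62} \approx 2.3387$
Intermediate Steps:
$c{\left(O,C \right)} = - 2 O$
$X = 112$ ($X = \left(-2\right) \left(-56\right) = 112$)
$\frac{V + 4267}{508 + X} = \frac{-2817 + 4267}{508 + 112} = \frac{1450}{620} = 1450 \cdot \frac{1}{620} = \frac{145}{62}$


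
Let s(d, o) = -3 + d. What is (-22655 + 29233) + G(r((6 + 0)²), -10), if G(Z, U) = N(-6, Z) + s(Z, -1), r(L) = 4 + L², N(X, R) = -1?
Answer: 7874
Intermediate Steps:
G(Z, U) = -4 + Z (G(Z, U) = -1 + (-3 + Z) = -4 + Z)
(-22655 + 29233) + G(r((6 + 0)²), -10) = (-22655 + 29233) + (-4 + (4 + ((6 + 0)²)²)) = 6578 + (-4 + (4 + (6²)²)) = 6578 + (-4 + (4 + 36²)) = 6578 + (-4 + (4 + 1296)) = 6578 + (-4 + 1300) = 6578 + 1296 = 7874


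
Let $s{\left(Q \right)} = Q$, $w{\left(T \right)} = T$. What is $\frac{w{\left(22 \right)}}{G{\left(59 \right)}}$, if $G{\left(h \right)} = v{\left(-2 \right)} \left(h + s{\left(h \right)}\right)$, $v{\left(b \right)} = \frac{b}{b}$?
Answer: $\frac{11}{59} \approx 0.18644$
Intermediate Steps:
$v{\left(b \right)} = 1$
$G{\left(h \right)} = 2 h$ ($G{\left(h \right)} = 1 \left(h + h\right) = 1 \cdot 2 h = 2 h$)
$\frac{w{\left(22 \right)}}{G{\left(59 \right)}} = \frac{22}{2 \cdot 59} = \frac{22}{118} = 22 \cdot \frac{1}{118} = \frac{11}{59}$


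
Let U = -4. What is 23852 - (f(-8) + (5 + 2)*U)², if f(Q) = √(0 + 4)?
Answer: 23176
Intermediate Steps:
f(Q) = 2 (f(Q) = √4 = 2)
23852 - (f(-8) + (5 + 2)*U)² = 23852 - (2 + (5 + 2)*(-4))² = 23852 - (2 + 7*(-4))² = 23852 - (2 - 28)² = 23852 - 1*(-26)² = 23852 - 1*676 = 23852 - 676 = 23176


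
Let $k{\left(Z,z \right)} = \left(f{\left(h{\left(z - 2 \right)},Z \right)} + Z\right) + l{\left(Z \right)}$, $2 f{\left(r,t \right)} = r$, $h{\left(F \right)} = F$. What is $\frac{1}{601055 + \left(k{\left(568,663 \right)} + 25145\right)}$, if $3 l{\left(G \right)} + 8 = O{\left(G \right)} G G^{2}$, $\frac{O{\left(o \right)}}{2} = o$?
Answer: $\frac{2}{138782914693} \approx 1.4411 \cdot 10^{-11}$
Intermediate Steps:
$O{\left(o \right)} = 2 o$
$f{\left(r,t \right)} = \frac{r}{2}$
$l{\left(G \right)} = - \frac{8}{3} + \frac{2 G^{4}}{3}$ ($l{\left(G \right)} = - \frac{8}{3} + \frac{2 G G G^{2}}{3} = - \frac{8}{3} + \frac{2 G^{2} G^{2}}{3} = - \frac{8}{3} + \frac{2 G^{4}}{3}$)
$k{\left(Z,z \right)} = - \frac{11}{3} + Z + \frac{z}{2} + \frac{2 Z^{4}}{3}$ ($k{\left(Z,z \right)} = \left(\frac{z - 2}{2} + Z\right) + \left(- \frac{8}{3} + \frac{2 Z^{4}}{3}\right) = \left(\frac{-2 + z}{2} + Z\right) + \left(- \frac{8}{3} + \frac{2 Z^{4}}{3}\right) = \left(\left(-1 + \frac{z}{2}\right) + Z\right) + \left(- \frac{8}{3} + \frac{2 Z^{4}}{3}\right) = \left(-1 + Z + \frac{z}{2}\right) + \left(- \frac{8}{3} + \frac{2 Z^{4}}{3}\right) = - \frac{11}{3} + Z + \frac{z}{2} + \frac{2 Z^{4}}{3}$)
$\frac{1}{601055 + \left(k{\left(568,663 \right)} + 25145\right)} = \frac{1}{601055 + \left(\left(- \frac{11}{3} + 568 + \frac{1}{2} \cdot 663 + \frac{2 \cdot 568^{4}}{3}\right) + 25145\right)} = \frac{1}{601055 + \left(\left(- \frac{11}{3} + 568 + \frac{663}{2} + \frac{2}{3} \cdot 104086245376\right) + 25145\right)} = \frac{1}{601055 + \left(\left(- \frac{11}{3} + 568 + \frac{663}{2} + \frac{208172490752}{3}\right) + 25145\right)} = \frac{1}{601055 + \left(\frac{138781662293}{2} + 25145\right)} = \frac{1}{601055 + \frac{138781712583}{2}} = \frac{1}{\frac{138782914693}{2}} = \frac{2}{138782914693}$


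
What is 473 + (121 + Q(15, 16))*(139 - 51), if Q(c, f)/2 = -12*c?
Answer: -20559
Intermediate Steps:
Q(c, f) = -24*c (Q(c, f) = 2*(-12*c) = -24*c)
473 + (121 + Q(15, 16))*(139 - 51) = 473 + (121 - 24*15)*(139 - 51) = 473 + (121 - 360)*88 = 473 - 239*88 = 473 - 21032 = -20559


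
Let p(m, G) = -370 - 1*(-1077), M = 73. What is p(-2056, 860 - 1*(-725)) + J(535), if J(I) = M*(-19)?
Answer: -680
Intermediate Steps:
p(m, G) = 707 (p(m, G) = -370 + 1077 = 707)
J(I) = -1387 (J(I) = 73*(-19) = -1387)
p(-2056, 860 - 1*(-725)) + J(535) = 707 - 1387 = -680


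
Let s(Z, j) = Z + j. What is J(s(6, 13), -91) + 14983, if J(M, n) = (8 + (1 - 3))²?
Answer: 15019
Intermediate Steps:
J(M, n) = 36 (J(M, n) = (8 - 2)² = 6² = 36)
J(s(6, 13), -91) + 14983 = 36 + 14983 = 15019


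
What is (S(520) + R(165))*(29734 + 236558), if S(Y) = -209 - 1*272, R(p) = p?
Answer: -84148272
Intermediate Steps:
S(Y) = -481 (S(Y) = -209 - 272 = -481)
(S(520) + R(165))*(29734 + 236558) = (-481 + 165)*(29734 + 236558) = -316*266292 = -84148272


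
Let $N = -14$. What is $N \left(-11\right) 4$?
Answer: $616$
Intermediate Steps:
$N \left(-11\right) 4 = \left(-14\right) \left(-11\right) 4 = 154 \cdot 4 = 616$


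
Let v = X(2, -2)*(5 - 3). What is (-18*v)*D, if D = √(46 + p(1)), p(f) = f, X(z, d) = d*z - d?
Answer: 72*√47 ≈ 493.61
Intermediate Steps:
X(z, d) = -d + d*z
v = -4 (v = (-2*(-1 + 2))*(5 - 3) = -2*1*2 = -2*2 = -4)
D = √47 (D = √(46 + 1) = √47 ≈ 6.8557)
(-18*v)*D = (-18*(-4))*√47 = 72*√47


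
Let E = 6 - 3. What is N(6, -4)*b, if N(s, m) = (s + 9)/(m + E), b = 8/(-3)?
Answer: 40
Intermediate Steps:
E = 3
b = -8/3 (b = 8*(-1/3) = -8/3 ≈ -2.6667)
N(s, m) = (9 + s)/(3 + m) (N(s, m) = (s + 9)/(m + 3) = (9 + s)/(3 + m))
N(6, -4)*b = ((9 + 6)/(3 - 4))*(-8/3) = (15/(-1))*(-8/3) = -1*15*(-8/3) = -15*(-8/3) = 40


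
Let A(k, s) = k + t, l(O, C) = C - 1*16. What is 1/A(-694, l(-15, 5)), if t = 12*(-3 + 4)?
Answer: -1/682 ≈ -0.0014663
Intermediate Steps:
l(O, C) = -16 + C (l(O, C) = C - 16 = -16 + C)
t = 12 (t = 12*1 = 12)
A(k, s) = 12 + k (A(k, s) = k + 12 = 12 + k)
1/A(-694, l(-15, 5)) = 1/(12 - 694) = 1/(-682) = -1/682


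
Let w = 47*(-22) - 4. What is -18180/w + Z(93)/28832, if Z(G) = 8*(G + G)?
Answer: 5476149/311746 ≈ 17.566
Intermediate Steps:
Z(G) = 16*G (Z(G) = 8*(2*G) = 16*G)
w = -1038 (w = -1034 - 4 = -1038)
-18180/w + Z(93)/28832 = -18180/(-1038) + (16*93)/28832 = -18180*(-1/1038) + 1488*(1/28832) = 3030/173 + 93/1802 = 5476149/311746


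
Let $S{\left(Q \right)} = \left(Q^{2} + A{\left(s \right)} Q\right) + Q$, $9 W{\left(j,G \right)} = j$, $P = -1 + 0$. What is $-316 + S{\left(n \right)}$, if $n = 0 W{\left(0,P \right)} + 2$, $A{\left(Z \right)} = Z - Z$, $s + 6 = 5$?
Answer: $-310$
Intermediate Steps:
$s = -1$ ($s = -6 + 5 = -1$)
$A{\left(Z \right)} = 0$
$P = -1$
$W{\left(j,G \right)} = \frac{j}{9}$
$n = 2$ ($n = 0 \cdot \frac{1}{9} \cdot 0 + 2 = 0 \cdot 0 + 2 = 0 + 2 = 2$)
$S{\left(Q \right)} = Q + Q^{2}$ ($S{\left(Q \right)} = \left(Q^{2} + 0 Q\right) + Q = \left(Q^{2} + 0\right) + Q = Q^{2} + Q = Q + Q^{2}$)
$-316 + S{\left(n \right)} = -316 + 2 \left(1 + 2\right) = -316 + 2 \cdot 3 = -316 + 6 = -310$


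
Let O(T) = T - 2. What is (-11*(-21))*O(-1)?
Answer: -693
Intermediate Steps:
O(T) = -2 + T
(-11*(-21))*O(-1) = (-11*(-21))*(-2 - 1) = 231*(-3) = -693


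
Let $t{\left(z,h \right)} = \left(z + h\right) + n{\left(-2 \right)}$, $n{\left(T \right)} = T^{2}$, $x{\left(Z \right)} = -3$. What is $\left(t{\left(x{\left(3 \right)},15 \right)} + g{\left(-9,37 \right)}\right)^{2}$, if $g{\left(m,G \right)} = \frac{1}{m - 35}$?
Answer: $\frac{494209}{1936} \approx 255.27$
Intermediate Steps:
$g{\left(m,G \right)} = \frac{1}{-35 + m}$
$t{\left(z,h \right)} = 4 + h + z$ ($t{\left(z,h \right)} = \left(z + h\right) + \left(-2\right)^{2} = \left(h + z\right) + 4 = 4 + h + z$)
$\left(t{\left(x{\left(3 \right)},15 \right)} + g{\left(-9,37 \right)}\right)^{2} = \left(\left(4 + 15 - 3\right) + \frac{1}{-35 - 9}\right)^{2} = \left(16 + \frac{1}{-44}\right)^{2} = \left(16 - \frac{1}{44}\right)^{2} = \left(\frac{703}{44}\right)^{2} = \frac{494209}{1936}$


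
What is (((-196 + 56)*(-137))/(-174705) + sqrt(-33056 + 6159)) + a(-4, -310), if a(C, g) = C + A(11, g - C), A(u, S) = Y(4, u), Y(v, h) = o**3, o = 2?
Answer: 135928/34941 + I*sqrt(26897) ≈ 3.8902 + 164.0*I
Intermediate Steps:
Y(v, h) = 8 (Y(v, h) = 2**3 = 8)
A(u, S) = 8
a(C, g) = 8 + C (a(C, g) = C + 8 = 8 + C)
(((-196 + 56)*(-137))/(-174705) + sqrt(-33056 + 6159)) + a(-4, -310) = (((-196 + 56)*(-137))/(-174705) + sqrt(-33056 + 6159)) + (8 - 4) = (-140*(-137)*(-1/174705) + sqrt(-26897)) + 4 = (19180*(-1/174705) + I*sqrt(26897)) + 4 = (-3836/34941 + I*sqrt(26897)) + 4 = 135928/34941 + I*sqrt(26897)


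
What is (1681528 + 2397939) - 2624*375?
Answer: 3095467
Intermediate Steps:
(1681528 + 2397939) - 2624*375 = 4079467 - 984000 = 3095467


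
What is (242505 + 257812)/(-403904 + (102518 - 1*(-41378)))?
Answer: -500317/260008 ≈ -1.9242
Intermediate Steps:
(242505 + 257812)/(-403904 + (102518 - 1*(-41378))) = 500317/(-403904 + (102518 + 41378)) = 500317/(-403904 + 143896) = 500317/(-260008) = 500317*(-1/260008) = -500317/260008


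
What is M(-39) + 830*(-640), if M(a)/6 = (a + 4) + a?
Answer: -531644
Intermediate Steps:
M(a) = 24 + 12*a (M(a) = 6*((a + 4) + a) = 6*((4 + a) + a) = 6*(4 + 2*a) = 24 + 12*a)
M(-39) + 830*(-640) = (24 + 12*(-39)) + 830*(-640) = (24 - 468) - 531200 = -444 - 531200 = -531644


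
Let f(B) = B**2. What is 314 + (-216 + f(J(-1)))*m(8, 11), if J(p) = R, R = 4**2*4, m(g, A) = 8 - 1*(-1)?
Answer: 35234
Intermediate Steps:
m(g, A) = 9 (m(g, A) = 8 + 1 = 9)
R = 64 (R = 16*4 = 64)
J(p) = 64
314 + (-216 + f(J(-1)))*m(8, 11) = 314 + (-216 + 64**2)*9 = 314 + (-216 + 4096)*9 = 314 + 3880*9 = 314 + 34920 = 35234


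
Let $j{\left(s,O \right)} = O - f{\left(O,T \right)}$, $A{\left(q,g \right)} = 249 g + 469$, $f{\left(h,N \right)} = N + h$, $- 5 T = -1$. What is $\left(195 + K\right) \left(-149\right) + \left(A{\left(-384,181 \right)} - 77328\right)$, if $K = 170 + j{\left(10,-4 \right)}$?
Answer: $- \frac{430726}{5} \approx -86145.0$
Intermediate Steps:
$T = \frac{1}{5}$ ($T = \left(- \frac{1}{5}\right) \left(-1\right) = \frac{1}{5} \approx 0.2$)
$A{\left(q,g \right)} = 469 + 249 g$
$j{\left(s,O \right)} = - \frac{1}{5}$ ($j{\left(s,O \right)} = O - \left(\frac{1}{5} + O\right) = - \frac{1}{5}$)
$K = \frac{849}{5}$ ($K = 170 - \frac{1}{5} = \frac{849}{5} \approx 169.8$)
$\left(195 + K\right) \left(-149\right) + \left(A{\left(-384,181 \right)} - 77328\right) = \left(195 + \frac{849}{5}\right) \left(-149\right) + \left(\left(469 + 249 \cdot 181\right) - 77328\right) = \frac{1824}{5} \left(-149\right) + \left(\left(469 + 45069\right) - 77328\right) = - \frac{271776}{5} + \left(45538 - 77328\right) = - \frac{271776}{5} - 31790 = - \frac{430726}{5}$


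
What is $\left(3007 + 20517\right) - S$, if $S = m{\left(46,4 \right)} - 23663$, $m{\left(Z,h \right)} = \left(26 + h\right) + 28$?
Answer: $47129$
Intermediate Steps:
$m{\left(Z,h \right)} = 54 + h$
$S = -23605$ ($S = \left(54 + 4\right) - 23663 = 58 - 23663 = -23605$)
$\left(3007 + 20517\right) - S = \left(3007 + 20517\right) - -23605 = 23524 + 23605 = 47129$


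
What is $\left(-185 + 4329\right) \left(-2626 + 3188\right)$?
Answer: $2328928$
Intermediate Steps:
$\left(-185 + 4329\right) \left(-2626 + 3188\right) = 4144 \cdot 562 = 2328928$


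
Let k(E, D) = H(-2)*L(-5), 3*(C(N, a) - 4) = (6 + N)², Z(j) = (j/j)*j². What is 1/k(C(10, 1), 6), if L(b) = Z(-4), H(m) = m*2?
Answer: -1/64 ≈ -0.015625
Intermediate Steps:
Z(j) = j² (Z(j) = 1*j² = j²)
H(m) = 2*m
C(N, a) = 4 + (6 + N)²/3
L(b) = 16 (L(b) = (-4)² = 16)
k(E, D) = -64 (k(E, D) = (2*(-2))*16 = -4*16 = -64)
1/k(C(10, 1), 6) = 1/(-64) = -1/64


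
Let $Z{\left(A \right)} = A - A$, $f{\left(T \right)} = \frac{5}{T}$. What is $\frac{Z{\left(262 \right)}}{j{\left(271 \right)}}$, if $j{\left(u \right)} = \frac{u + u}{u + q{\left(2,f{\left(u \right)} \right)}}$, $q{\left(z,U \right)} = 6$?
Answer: $0$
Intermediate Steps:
$Z{\left(A \right)} = 0$
$j{\left(u \right)} = \frac{2 u}{6 + u}$ ($j{\left(u \right)} = \frac{u + u}{u + 6} = \frac{2 u}{6 + u}$)
$\frac{Z{\left(262 \right)}}{j{\left(271 \right)}} = \frac{0}{2 \cdot 271 \frac{1}{6 + 271}} = \frac{0}{2 \cdot 271 \cdot \frac{1}{277}} = \frac{0}{\frac{542}{277}} = 0 \cdot \frac{277}{542} = 0$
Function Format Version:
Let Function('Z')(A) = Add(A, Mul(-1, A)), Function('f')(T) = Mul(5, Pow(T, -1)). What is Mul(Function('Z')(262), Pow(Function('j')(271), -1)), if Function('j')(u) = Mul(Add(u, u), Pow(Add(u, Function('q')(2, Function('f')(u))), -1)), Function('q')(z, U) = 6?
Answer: 0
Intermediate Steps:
Function('Z')(A) = 0
Function('j')(u) = Mul(2, u, Pow(Add(6, u), -1)) (Function('j')(u) = Mul(Add(u, u), Pow(Add(u, 6), -1)) = Mul(Mul(2, u), Pow(Add(6, u), -1)) = Mul(2, u, Pow(Add(6, u), -1)))
Mul(Function('Z')(262), Pow(Function('j')(271), -1)) = Mul(0, Pow(Mul(2, 271, Pow(Add(6, 271), -1)), -1)) = Mul(0, Pow(Mul(2, 271, Pow(277, -1)), -1)) = Mul(0, Pow(Mul(2, 271, Rational(1, 277)), -1)) = Mul(0, Pow(Rational(542, 277), -1)) = Mul(0, Rational(277, 542)) = 0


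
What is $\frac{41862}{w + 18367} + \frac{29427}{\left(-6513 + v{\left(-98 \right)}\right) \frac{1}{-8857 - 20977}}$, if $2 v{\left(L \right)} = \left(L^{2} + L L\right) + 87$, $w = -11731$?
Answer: $- \frac{1941926622203}{6933514} \approx -2.8008 \cdot 10^{5}$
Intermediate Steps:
$v{\left(L \right)} = \frac{87}{2} + L^{2}$ ($v{\left(L \right)} = \frac{\left(L^{2} + L L\right) + 87}{2} = \frac{\left(L^{2} + L^{2}\right) + 87}{2} = \frac{2 L^{2} + 87}{2} = \frac{87 + 2 L^{2}}{2} = \frac{87}{2} + L^{2}$)
$\frac{41862}{w + 18367} + \frac{29427}{\left(-6513 + v{\left(-98 \right)}\right) \frac{1}{-8857 - 20977}} = \frac{41862}{-11731 + 18367} + \frac{29427}{\left(-6513 + \left(\frac{87}{2} + \left(-98\right)^{2}\right)\right) \frac{1}{-8857 - 20977}} = \frac{41862}{6636} + \frac{29427}{\left(-6513 + \left(\frac{87}{2} + 9604\right)\right) \frac{1}{-29834}} = 41862 \cdot \frac{1}{6636} + \frac{29427}{\left(-6513 + \frac{19295}{2}\right) \left(- \frac{1}{29834}\right)} = \frac{6977}{1106} + \frac{29427}{\frac{6269}{2} \left(- \frac{1}{29834}\right)} = \frac{6977}{1106} + \frac{29427}{- \frac{6269}{59668}} = \frac{6977}{1106} + 29427 \left(- \frac{59668}{6269}\right) = \frac{6977}{1106} - \frac{1755850236}{6269} = - \frac{1941926622203}{6933514}$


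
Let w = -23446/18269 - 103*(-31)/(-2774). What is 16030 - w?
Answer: 812495014301/50678206 ≈ 16032.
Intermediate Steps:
w = -123372121/50678206 (w = -23446*1/18269 + 3193*(-1/2774) = -23446/18269 - 3193/2774 = -123372121/50678206 ≈ -2.4344)
16030 - w = 16030 - 1*(-123372121/50678206) = 16030 + 123372121/50678206 = 812495014301/50678206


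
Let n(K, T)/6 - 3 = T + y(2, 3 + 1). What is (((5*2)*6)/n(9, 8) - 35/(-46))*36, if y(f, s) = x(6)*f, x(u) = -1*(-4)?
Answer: 20250/437 ≈ 46.339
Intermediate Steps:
x(u) = 4
y(f, s) = 4*f
n(K, T) = 66 + 6*T (n(K, T) = 18 + 6*(T + 4*2) = 18 + 6*(T + 8) = 18 + 6*(8 + T) = 18 + (48 + 6*T) = 66 + 6*T)
(((5*2)*6)/n(9, 8) - 35/(-46))*36 = (((5*2)*6)/(66 + 6*8) - 35/(-46))*36 = ((10*6)/(66 + 48) - 35*(-1/46))*36 = (60/114 + 35/46)*36 = (60*(1/114) + 35/46)*36 = (10/19 + 35/46)*36 = (1125/874)*36 = 20250/437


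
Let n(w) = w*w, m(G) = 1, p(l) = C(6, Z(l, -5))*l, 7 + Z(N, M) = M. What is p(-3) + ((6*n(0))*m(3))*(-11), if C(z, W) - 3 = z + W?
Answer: 9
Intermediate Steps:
Z(N, M) = -7 + M
C(z, W) = 3 + W + z (C(z, W) = 3 + (z + W) = 3 + (W + z) = 3 + W + z)
p(l) = -3*l (p(l) = (3 + (-7 - 5) + 6)*l = (3 - 12 + 6)*l = -3*l)
n(w) = w²
p(-3) + ((6*n(0))*m(3))*(-11) = -3*(-3) + ((6*0²)*1)*(-11) = 9 + ((6*0)*1)*(-11) = 9 + (0*1)*(-11) = 9 + 0*(-11) = 9 + 0 = 9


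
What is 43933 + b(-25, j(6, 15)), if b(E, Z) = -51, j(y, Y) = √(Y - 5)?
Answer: 43882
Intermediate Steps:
j(y, Y) = √(-5 + Y)
43933 + b(-25, j(6, 15)) = 43933 - 51 = 43882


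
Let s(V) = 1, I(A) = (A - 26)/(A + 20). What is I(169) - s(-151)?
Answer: -46/189 ≈ -0.24339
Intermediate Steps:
I(A) = (-26 + A)/(20 + A)
I(169) - s(-151) = (-26 + 169)/(20 + 169) - 1*1 = 143/189 - 1 = -46/189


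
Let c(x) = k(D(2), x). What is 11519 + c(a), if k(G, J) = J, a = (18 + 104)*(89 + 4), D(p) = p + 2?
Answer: 22865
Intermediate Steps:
D(p) = 2 + p
a = 11346 (a = 122*93 = 11346)
c(x) = x
11519 + c(a) = 11519 + 11346 = 22865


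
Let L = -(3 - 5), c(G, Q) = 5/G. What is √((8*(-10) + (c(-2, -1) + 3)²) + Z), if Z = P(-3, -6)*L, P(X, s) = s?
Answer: I*√367/2 ≈ 9.5786*I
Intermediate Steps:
L = 2 (L = -1*(-2) = 2)
Z = -12 (Z = -6*2 = -12)
√((8*(-10) + (c(-2, -1) + 3)²) + Z) = √((8*(-10) + (5/(-2) + 3)²) - 12) = √((-80 + (5*(-½) + 3)²) - 12) = √((-80 + (-5/2 + 3)²) - 12) = √((-80 + (½)²) - 12) = √((-80 + ¼) - 12) = √(-319/4 - 12) = √(-367/4) = I*√367/2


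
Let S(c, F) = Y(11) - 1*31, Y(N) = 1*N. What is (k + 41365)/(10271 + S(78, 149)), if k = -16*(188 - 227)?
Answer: 41989/10251 ≈ 4.0961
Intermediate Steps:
Y(N) = N
k = 624 (k = -16*(-39) = 624)
S(c, F) = -20 (S(c, F) = 11 - 1*31 = 11 - 31 = -20)
(k + 41365)/(10271 + S(78, 149)) = (624 + 41365)/(10271 - 20) = 41989/10251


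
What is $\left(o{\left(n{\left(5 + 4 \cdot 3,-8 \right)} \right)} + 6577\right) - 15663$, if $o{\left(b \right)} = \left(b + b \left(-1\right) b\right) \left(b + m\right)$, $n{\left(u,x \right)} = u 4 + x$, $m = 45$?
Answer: $-380786$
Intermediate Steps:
$n{\left(u,x \right)} = x + 4 u$ ($n{\left(u,x \right)} = 4 u + x = x + 4 u$)
$o{\left(b \right)} = \left(45 + b\right) \left(b - b^{2}\right)$ ($o{\left(b \right)} = \left(b + b \left(-1\right) b\right) \left(b + 45\right) = \left(b + - b b\right) \left(45 + b\right) = \left(b - b^{2}\right) \left(45 + b\right) = \left(45 + b\right) \left(b - b^{2}\right)$)
$\left(o{\left(n{\left(5 + 4 \cdot 3,-8 \right)} \right)} + 6577\right) - 15663 = \left(\left(-8 + 4 \left(5 + 4 \cdot 3\right)\right) \left(45 - \left(-8 + 4 \left(5 + 4 \cdot 3\right)\right)^{2} - 44 \left(-8 + 4 \left(5 + 4 \cdot 3\right)\right)\right) + 6577\right) - 15663 = \left(\left(-8 + 4 \left(5 + 12\right)\right) \left(45 - \left(-8 + 4 \left(5 + 12\right)\right)^{2} - 44 \left(-8 + 4 \left(5 + 12\right)\right)\right) + 6577\right) - 15663 = \left(\left(-8 + 4 \cdot 17\right) \left(45 - \left(-8 + 4 \cdot 17\right)^{2} - 44 \left(-8 + 4 \cdot 17\right)\right) + 6577\right) - 15663 = \left(\left(-8 + 68\right) \left(45 - \left(-8 + 68\right)^{2} - 44 \left(-8 + 68\right)\right) + 6577\right) - 15663 = \left(60 \left(45 - 60^{2} - 2640\right) + 6577\right) - 15663 = \left(60 \left(45 - 3600 - 2640\right) + 6577\right) - 15663 = \left(60 \left(-6195\right) + 6577\right) - 15663 = \left(-371700 + 6577\right) - 15663 = -365123 - 15663 = -380786$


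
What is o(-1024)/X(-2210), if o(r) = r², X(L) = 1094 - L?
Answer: 131072/413 ≈ 317.37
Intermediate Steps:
o(-1024)/X(-2210) = (-1024)²/(1094 - 1*(-2210)) = 1048576/(1094 + 2210) = 1048576/3304 = 1048576*(1/3304) = 131072/413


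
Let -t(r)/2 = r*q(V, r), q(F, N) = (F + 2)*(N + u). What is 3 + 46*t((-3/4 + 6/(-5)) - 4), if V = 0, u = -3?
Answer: -489773/50 ≈ -9795.5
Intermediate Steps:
q(F, N) = (-3 + N)*(2 + F) (q(F, N) = (F + 2)*(N - 3) = (2 + F)*(-3 + N) = (-3 + N)*(2 + F))
t(r) = -2*r*(-6 + 2*r) (t(r) = -2*r*(-6 - 3*0 + 2*r + 0*r) = -2*r*(-6 + 0 + 2*r + 0) = -2*r*(-6 + 2*r))
3 + 46*t((-3/4 + 6/(-5)) - 4) = 3 + 46*(4*((-3/4 + 6/(-5)) - 4)*(3 - ((-3/4 + 6/(-5)) - 4))) = 3 + 46*(4*((-3*¼ + 6*(-⅕)) - 4)*(3 - ((-3*¼ + 6*(-⅕)) - 4))) = 3 + 46*(4*((-¾ - 6/5) - 4)*(3 - ((-¾ - 6/5) - 4))) = 3 + 46*(4*(-39/20 - 4)*(3 - (-39/20 - 4))) = 3 + 46*(4*(-119/20)*(3 - 1*(-119/20))) = 3 + 46*(4*(-119/20)*(3 + 119/20)) = 3 + 46*(4*(-119/20)*(179/20)) = 3 + 46*(-21301/100) = 3 - 489923/50 = -489773/50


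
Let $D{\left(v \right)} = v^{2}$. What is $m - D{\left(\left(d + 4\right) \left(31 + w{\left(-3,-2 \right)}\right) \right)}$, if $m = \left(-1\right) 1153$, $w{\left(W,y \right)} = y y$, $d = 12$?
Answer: $-314753$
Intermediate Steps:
$w{\left(W,y \right)} = y^{2}$
$m = -1153$
$m - D{\left(\left(d + 4\right) \left(31 + w{\left(-3,-2 \right)}\right) \right)} = -1153 - \left(\left(12 + 4\right) \left(31 + \left(-2\right)^{2}\right)\right)^{2} = -1153 - \left(16 \left(31 + 4\right)\right)^{2} = -1153 - \left(16 \cdot 35\right)^{2} = -1153 - 560^{2} = -1153 - 313600 = -314753$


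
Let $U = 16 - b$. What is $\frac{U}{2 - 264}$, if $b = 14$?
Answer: $- \frac{1}{131} \approx -0.0076336$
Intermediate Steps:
$U = 2$ ($U = 16 - 14 = 2$)
$\frac{U}{2 - 264} = \frac{2}{2 - 264} = \frac{2}{-262} = 2 \left(- \frac{1}{262}\right) = - \frac{1}{131}$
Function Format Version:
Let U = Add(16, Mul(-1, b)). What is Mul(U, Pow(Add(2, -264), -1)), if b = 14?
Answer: Rational(-1, 131) ≈ -0.0076336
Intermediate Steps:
U = 2 (U = Add(16, Mul(-1, 14)) = Add(16, -14) = 2)
Mul(U, Pow(Add(2, -264), -1)) = Mul(2, Pow(Add(2, -264), -1)) = Mul(2, Pow(-262, -1)) = Mul(2, Rational(-1, 262)) = Rational(-1, 131)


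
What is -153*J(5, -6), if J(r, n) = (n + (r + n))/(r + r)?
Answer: 1071/10 ≈ 107.10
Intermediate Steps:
J(r, n) = (r + 2*n)/(2*r) (J(r, n) = (n + (n + r))/((2*r)) = (r + 2*n)*(1/(2*r)) = (r + 2*n)/(2*r))
-153*J(5, -6) = -153*(-6 + (½)*5)/5 = -153*(-6 + 5/2)/5 = -153*(-7)/(5*2) = -153*(-7/10) = 1071/10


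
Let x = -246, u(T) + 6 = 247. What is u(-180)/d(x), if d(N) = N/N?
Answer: 241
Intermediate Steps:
u(T) = 241 (u(T) = -6 + 247 = 241)
d(N) = 1
u(-180)/d(x) = 241/1 = 241*1 = 241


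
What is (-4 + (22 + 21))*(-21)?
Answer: -819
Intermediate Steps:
(-4 + (22 + 21))*(-21) = (-4 + 43)*(-21) = 39*(-21) = -819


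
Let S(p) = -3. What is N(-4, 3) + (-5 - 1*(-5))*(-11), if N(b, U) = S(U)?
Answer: -3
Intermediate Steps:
N(b, U) = -3
N(-4, 3) + (-5 - 1*(-5))*(-11) = -3 + (-5 - 1*(-5))*(-11) = -3 + (-5 + 5)*(-11) = -3 + 0*(-11) = -3 + 0 = -3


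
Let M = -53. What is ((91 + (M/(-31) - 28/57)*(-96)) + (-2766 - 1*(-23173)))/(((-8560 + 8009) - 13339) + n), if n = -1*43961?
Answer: -12004426/34074239 ≈ -0.35230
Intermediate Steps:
n = -43961
((91 + (M/(-31) - 28/57)*(-96)) + (-2766 - 1*(-23173)))/(((-8560 + 8009) - 13339) + n) = ((91 + (-53/(-31) - 28/57)*(-96)) + (-2766 - 1*(-23173)))/(((-8560 + 8009) - 13339) - 43961) = ((91 + (-53*(-1/31) - 28*1/57)*(-96)) + (-2766 + 23173))/((-551 - 13339) - 43961) = ((91 + (53/31 - 28/57)*(-96)) + 20407)/(-13890 - 43961) = ((91 + (2153/1767)*(-96)) + 20407)/(-57851) = ((91 - 68896/589) + 20407)*(-1/57851) = (-15297/589 + 20407)*(-1/57851) = (12004426/589)*(-1/57851) = -12004426/34074239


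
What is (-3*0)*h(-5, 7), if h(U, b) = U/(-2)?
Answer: 0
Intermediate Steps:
h(U, b) = -U/2 (h(U, b) = U*(-½) = -U/2)
(-3*0)*h(-5, 7) = (-3*0)*(-½*(-5)) = 0*(5/2) = 0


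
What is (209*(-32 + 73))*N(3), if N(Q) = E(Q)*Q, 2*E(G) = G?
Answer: 77121/2 ≈ 38561.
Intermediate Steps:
E(G) = G/2
N(Q) = Q²/2 (N(Q) = (Q/2)*Q = Q²/2)
(209*(-32 + 73))*N(3) = (209*(-32 + 73))*((½)*3²) = (209*41)*((½)*9) = 8569*(9/2) = 77121/2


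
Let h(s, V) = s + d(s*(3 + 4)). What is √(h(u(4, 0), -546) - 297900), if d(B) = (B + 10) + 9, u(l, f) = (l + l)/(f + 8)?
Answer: 3*I*√33097 ≈ 545.78*I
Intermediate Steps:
u(l, f) = 2*l/(8 + f) (u(l, f) = (2*l)/(8 + f) = 2*l/(8 + f))
d(B) = 19 + B (d(B) = (10 + B) + 9 = 19 + B)
h(s, V) = 19 + 8*s (h(s, V) = s + (19 + s*(3 + 4)) = s + (19 + s*7) = s + (19 + 7*s) = 19 + 8*s)
√(h(u(4, 0), -546) - 297900) = √((19 + 8*(2*4/(8 + 0))) - 297900) = √((19 + 8*(2*4/8)) - 297900) = √((19 + 8*(2*4*(⅛))) - 297900) = √((19 + 8*1) - 297900) = √((19 + 8) - 297900) = √(27 - 297900) = √(-297873) = 3*I*√33097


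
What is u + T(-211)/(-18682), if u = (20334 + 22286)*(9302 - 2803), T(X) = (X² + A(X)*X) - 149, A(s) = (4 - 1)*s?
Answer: 5174678055225/18682 ≈ 2.7699e+8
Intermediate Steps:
A(s) = 3*s
T(X) = -149 + 4*X² (T(X) = (X² + (3*X)*X) - 149 = (X² + 3*X²) - 149 = 4*X² - 149 = -149 + 4*X²)
u = 276987380 (u = 42620*6499 = 276987380)
u + T(-211)/(-18682) = 276987380 + (-149 + 4*(-211)²)/(-18682) = 276987380 + (-149 + 4*44521)*(-1/18682) = 276987380 + (-149 + 178084)*(-1/18682) = 276987380 + 177935*(-1/18682) = 276987380 - 177935/18682 = 5174678055225/18682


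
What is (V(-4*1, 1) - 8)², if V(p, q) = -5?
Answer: 169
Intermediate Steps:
(V(-4*1, 1) - 8)² = (-5 - 8)² = (-13)² = 169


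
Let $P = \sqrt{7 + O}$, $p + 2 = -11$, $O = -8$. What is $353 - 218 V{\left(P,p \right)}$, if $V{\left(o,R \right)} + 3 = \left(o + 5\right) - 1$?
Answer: $135 - 218 i \approx 135.0 - 218.0 i$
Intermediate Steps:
$p = -13$ ($p = -2 - 11 = -13$)
$P = i$ ($P = \sqrt{7 - 8} = \sqrt{-1} = i \approx 1.0 i$)
$V{\left(o,R \right)} = 1 + o$ ($V{\left(o,R \right)} = -3 + \left(\left(o + 5\right) - 1\right) = -3 + \left(\left(5 + o\right) - 1\right) = -3 + \left(4 + o\right) = 1 + o$)
$353 - 218 V{\left(P,p \right)} = 353 - 218 \left(1 + i\right) = 353 - \left(218 + 218 i\right) = 135 - 218 i$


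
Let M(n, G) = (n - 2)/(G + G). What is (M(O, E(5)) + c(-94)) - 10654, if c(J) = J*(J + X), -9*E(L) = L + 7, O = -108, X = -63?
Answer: 16581/4 ≈ 4145.3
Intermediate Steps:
E(L) = -7/9 - L/9 (E(L) = -(L + 7)/9 = -(7 + L)/9 = -7/9 - L/9)
c(J) = J*(-63 + J) (c(J) = J*(J - 63) = J*(-63 + J))
M(n, G) = (-2 + n)/(2*G) (M(n, G) = (-2 + n)/((2*G)) = (-2 + n)*(1/(2*G)) = (-2 + n)/(2*G))
(M(O, E(5)) + c(-94)) - 10654 = ((-2 - 108)/(2*(-7/9 - 1/9*5)) - 94*(-63 - 94)) - 10654 = ((1/2)*(-110)/(-7/9 - 5/9) - 94*(-157)) - 10654 = ((1/2)*(-110)/(-4/3) + 14758) - 10654 = ((1/2)*(-3/4)*(-110) + 14758) - 10654 = (165/4 + 14758) - 10654 = 59197/4 - 10654 = 16581/4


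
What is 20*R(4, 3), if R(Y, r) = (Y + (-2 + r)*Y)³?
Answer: 10240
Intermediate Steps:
R(Y, r) = (Y + Y*(-2 + r))³
20*R(4, 3) = 20*(4³*(-1 + 3)³) = 20*(64*2³) = 20*(64*8) = 20*512 = 10240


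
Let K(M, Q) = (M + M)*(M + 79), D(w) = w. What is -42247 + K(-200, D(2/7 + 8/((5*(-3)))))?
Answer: 6153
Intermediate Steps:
K(M, Q) = 2*M*(79 + M) (K(M, Q) = (2*M)*(79 + M) = 2*M*(79 + M))
-42247 + K(-200, D(2/7 + 8/((5*(-3))))) = -42247 + 2*(-200)*(79 - 200) = -42247 + 2*(-200)*(-121) = -42247 + 48400 = 6153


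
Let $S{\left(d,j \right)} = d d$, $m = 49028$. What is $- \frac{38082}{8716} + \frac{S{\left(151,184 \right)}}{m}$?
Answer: $- \frac{417087695}{106832012} \approx -3.9041$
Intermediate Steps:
$S{\left(d,j \right)} = d^{2}$
$- \frac{38082}{8716} + \frac{S{\left(151,184 \right)}}{m} = - \frac{38082}{8716} + \frac{151^{2}}{49028} = \left(-38082\right) \frac{1}{8716} + 22801 \cdot \frac{1}{49028} = - \frac{19041}{4358} + \frac{22801}{49028} = - \frac{417087695}{106832012}$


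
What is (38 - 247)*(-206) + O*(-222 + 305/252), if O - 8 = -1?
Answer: 1494305/36 ≈ 41509.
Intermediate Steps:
O = 7 (O = 8 - 1 = 7)
(38 - 247)*(-206) + O*(-222 + 305/252) = (38 - 247)*(-206) + 7*(-222 + 305/252) = -209*(-206) + 7*(-222 + 305*(1/252)) = 43054 + 7*(-222 + 305/252) = 43054 + 7*(-55639/252) = 43054 - 55639/36 = 1494305/36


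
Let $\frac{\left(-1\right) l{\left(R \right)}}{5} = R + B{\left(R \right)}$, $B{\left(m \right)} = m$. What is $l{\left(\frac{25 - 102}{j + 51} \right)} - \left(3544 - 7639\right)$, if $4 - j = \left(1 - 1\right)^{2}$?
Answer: $4109$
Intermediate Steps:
$j = 4$ ($j = 4 - \left(1 - 1\right)^{2} = 4 - 0^{2} = 4 - 0 = 4 + 0 = 4$)
$l{\left(R \right)} = - 10 R$ ($l{\left(R \right)} = - 5 \left(R + R\right) = - 5 \cdot 2 R = - 10 R$)
$l{\left(\frac{25 - 102}{j + 51} \right)} - \left(3544 - 7639\right) = - 10 \frac{25 - 102}{4 + 51} - \left(3544 - 7639\right) = - 10 \left(- \frac{77}{55}\right) - \left(3544 - 7639\right) = - 10 \left(\left(-77\right) \frac{1}{55}\right) - -4095 = \left(-10\right) \left(- \frac{7}{5}\right) + 4095 = 14 + 4095 = 4109$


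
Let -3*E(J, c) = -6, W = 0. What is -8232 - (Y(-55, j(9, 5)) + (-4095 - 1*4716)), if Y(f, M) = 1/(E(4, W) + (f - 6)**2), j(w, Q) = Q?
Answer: 2155616/3723 ≈ 579.00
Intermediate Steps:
E(J, c) = 2 (E(J, c) = -1/3*(-6) = 2)
Y(f, M) = 1/(2 + (-6 + f)**2) (Y(f, M) = 1/(2 + (f - 6)**2) = 1/(2 + (-6 + f)**2))
-8232 - (Y(-55, j(9, 5)) + (-4095 - 1*4716)) = -8232 - (1/(2 + (-6 - 55)**2) + (-4095 - 1*4716)) = -8232 - (1/(2 + (-61)**2) + (-4095 - 4716)) = -8232 - (1/(2 + 3721) - 8811) = -8232 - (1/3723 - 8811) = -8232 - 1*(-32803352/3723) = -8232 + 32803352/3723 = 2155616/3723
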